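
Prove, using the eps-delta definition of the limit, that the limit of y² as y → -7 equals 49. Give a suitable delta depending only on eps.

Suppose eps > 0. We seek delta > 0 with 0 < |y + 7| < delta ⇒ |y² − 49| < eps.
Factor: y² − 49 = (y + 7)(y - 7), so |y² − 49| = |y + 7|·|y - 7|.
Restrict delta ≤ 2. Then |y + 7| < 2 gives |y| < 9, so by the triangle inequality |y - 7| ≤ 9 + 7 = 16.
Hence |y² − 49| ≤ 16|y + 7|, which is < eps once |y + 7| < eps/16.
Take delta = min(2, eps/16). If 0 < |y + 7| < delta then both bounds hold and |y² − 49| ≤ 16|y + 7| < 16·(eps/16) = eps.

delta = min(2, eps/16)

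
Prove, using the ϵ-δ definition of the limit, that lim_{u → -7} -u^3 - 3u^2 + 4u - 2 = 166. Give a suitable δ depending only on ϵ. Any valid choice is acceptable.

Let ϵ > 0. We want δ > 0 such that 0 < |u + 7| < δ implies |(-u^3 - 3u^2 + 4u - 2) − 166| < ϵ.
(-u^3 - 3u^2 + 4u - 2) − 166 = -u^3 - 3u^2 + 4u - 168 = (u + 7)(-u^2 + 4u - 24).
So |(-u^3 - 3u^2 + 4u - 2) − 166| = |u + 7|·|-u^2 + 4u - 24|.
Assume first that |u + 7| < 1, so |u| < 8. Then |-u^2 + 4u - 24| ≤ 8^2 + 4·8 + 24 = 120.
Hence |(-u^3 - 3u^2 + 4u - 2) − 166| ≤ 120|u + 7| < ϵ provided |u + 7| < ϵ/120.
Take δ = min(1, ϵ/120). Then 0 < |u + 7| < δ gives both |u + 7| < 1 and |u + 7| < ϵ/120, so |(-u^3 - 3u^2 + 4u - 2) − 166| < ϵ.

δ = min(1, ϵ/120)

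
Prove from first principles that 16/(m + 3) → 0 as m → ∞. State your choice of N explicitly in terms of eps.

N = 16/eps

Let eps > 0 be given. For m ≥ 1, |16/(m + 3) − 0| = 16/(m + 3) ≤ 16/m.
We need 16/m < eps, i.e. m > 16/eps.
Take N = 16/eps. If m > N then |16/(m + 3)| ≤ 16/m < eps.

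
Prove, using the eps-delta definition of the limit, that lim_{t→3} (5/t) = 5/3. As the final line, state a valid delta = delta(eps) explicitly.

Let eps > 0 be given. We seek delta > 0 such that 0 < |t − 3| < delta implies |5/t − (5/3)| < eps.
|5/t − (5/3)| = 5·|3 − t|/(3·|t|) = 5|t − 3|/(3|t|).
Require delta ≤ 3/2 so that |t| > 3 − 3/2 = 3/2, hence 3|t| > 9/2.
Then |5/t − (5/3)| < 5|t − 3|/(9/2), which is < eps when |t − 3| < (9/10)eps.
Take delta = min(3/2, (9/10)eps). Then 0 < |t − 3| < delta gives both |t − 3| < 3/2 and |t − 3| < (9/10)eps, so |5/t − (5/3)| < eps.

delta = min(3/2, (9/10)eps)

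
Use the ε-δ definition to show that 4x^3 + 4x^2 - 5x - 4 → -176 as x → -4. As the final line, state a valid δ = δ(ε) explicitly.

δ = min(1, ε/203)

Fix ε > 0. We want δ > 0 such that 0 < |x + 4| < δ implies |(4x^3 + 4x^2 - 5x - 4) + 176| < ε.
(4x^3 + 4x^2 - 5x - 4) + 176 = 4x^3 + 4x^2 - 5x + 172 = (x + 4)(4x^2 - 12x + 43).
So |(4x^3 + 4x^2 - 5x - 4) + 176| = |x + 4|·|4x^2 - 12x + 43|.
Require δ ≤ 1. Then |x + 4| < 1 gives |x| < 5, and by the triangle inequality |4x^2 - 12x + 43| ≤ 4·5^2 + 12·5 + 43 = 203.
Hence |(4x^3 + 4x^2 - 5x - 4) + 176| ≤ 203|x + 4| < ε provided |x + 4| < ε/203.
Take δ = min(1, ε/203). Then 0 < |x + 4| < δ gives both |x + 4| < 1 and |x + 4| < ε/203, so |(4x^3 + 4x^2 - 5x - 4) + 176| < ε.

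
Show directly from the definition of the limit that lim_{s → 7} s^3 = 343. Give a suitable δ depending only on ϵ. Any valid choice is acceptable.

Let ϵ > 0. We seek δ > 0 with 0 < |s − 7| < δ ⇒ |s^3 − 343| < ϵ.
Factor: s^3 − 343 = (s − 7)(s^2 + 7s + 49), so |s^3 − 343| = |s − 7|·|s^2 + 7s + 49|.
Impose δ ≤ 1 so that |s| < 8; then |s^2 + 7s + 49| ≤ 169.
Hence |s^3 − 343| ≤ 169|s − 7|, which is < ϵ once |s − 7| < ϵ/169.
Take δ = min(1, ϵ/169). If 0 < |s − 7| < δ then both bounds hold and |s^3 − 343| ≤ 169|s − 7| < 169·(ϵ/169) = ϵ.

δ = min(1, ϵ/169)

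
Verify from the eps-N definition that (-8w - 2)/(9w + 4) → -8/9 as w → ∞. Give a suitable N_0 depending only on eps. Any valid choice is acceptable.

N_0 = (14/81)/eps

Let eps > 0. We seek N_0 > 0 such that w > N_0 implies |(-8w - 2)/(9w + 4) + 8/9| < eps.
(-8w - 2)/(9w + 4) + 8/9 = (9(-8w - 2) − (-8)(9w + 4)) / (9(9w + 4)) = 14/(9(9w + 4)).
For w > 0 we have 9w + 4 > 9w, so |(-8w - 2)/(9w + 4) + 8/9| = 14/(9(9w + 4)) < 14/(9·9w) = (14/81)/w.
Thus |(-8w - 2)/(9w + 4) + 8/9| < eps whenever w > (14/81)/eps.
Take N_0 = (14/81)/eps. If w > N_0 then |(-8w - 2)/(9w + 4) + 8/9| < (14/81)/w < eps.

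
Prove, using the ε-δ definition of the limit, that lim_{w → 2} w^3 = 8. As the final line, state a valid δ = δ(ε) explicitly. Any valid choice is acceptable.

Let ε > 0 be given. We seek δ > 0 with 0 < |w − 2| < δ ⇒ |w^3 − 8| < ε.
Factor: w^3 − 8 = (w − 2)(w^2 + 2w + 4), so |w^3 − 8| = |w − 2|·|w^2 + 2w + 4|.
Impose δ ≤ 1 so that |w| < 3; then |w^2 + 2w + 4| ≤ 19.
Hence |w^3 − 8| ≤ 19|w − 2|, which is < ε once |w − 2| < ε/19.
Take δ = min(1, ε/19). If 0 < |w − 2| < δ then both bounds hold and |w^3 − 8| ≤ 19|w − 2| < 19·(ε/19) = ε.

δ = min(1, ε/19)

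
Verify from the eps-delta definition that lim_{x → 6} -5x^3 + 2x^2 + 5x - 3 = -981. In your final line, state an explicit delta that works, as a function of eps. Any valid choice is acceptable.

delta = min(2, eps/707)

Suppose eps > 0. We want delta > 0 such that 0 < |x − 6| < delta implies |(-5x^3 + 2x^2 + 5x - 3) + 981| < eps.
(-5x^3 + 2x^2 + 5x - 3) + 981 = -5x^3 + 2x^2 + 5x + 978 = (x − 6)(-5x^2 - 28x - 163).
So |(-5x^3 + 2x^2 + 5x - 3) + 981| = |x − 6|·|-5x^2 - 28x - 163|.
Assume first that |x − 6| < 2, so |x| < 8. Then |-5x^2 - 28x - 163| ≤ 5·8^2 + 28·8 + 163 = 707.
Hence |(-5x^3 + 2x^2 + 5x - 3) + 981| ≤ 707|x − 6| < eps provided |x − 6| < eps/707.
Take delta = min(2, eps/707). Then 0 < |x − 6| < delta gives both |x − 6| < 2 and |x − 6| < eps/707, so |(-5x^3 + 2x^2 + 5x - 3) + 981| < eps.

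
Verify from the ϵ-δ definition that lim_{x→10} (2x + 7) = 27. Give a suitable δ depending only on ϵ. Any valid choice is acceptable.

Let ϵ > 0. We need δ > 0 so that 0 < |x − 10| < δ implies |(2x + 7) − 27| < ϵ.
Since (2x + 7) − 27 = 2(x − 10), we have |(2x + 7) − 27| = 2|x − 10|.
So 2|x − 10| < ϵ exactly when |x − 10| < ϵ/2.
Choosing δ = ϵ/2 gives |(2x + 7) − 27| = 2|x − 10| < ϵ whenever |x − 10| < δ.

δ = ϵ/2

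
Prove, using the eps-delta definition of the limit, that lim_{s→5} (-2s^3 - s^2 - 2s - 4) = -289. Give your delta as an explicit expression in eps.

Let eps > 0 be given. We want delta > 0 such that 0 < |s − 5| < delta implies |(-2s^3 - s^2 - 2s - 4) + 289| < eps.
(-2s^3 - s^2 - 2s - 4) + 289 = -2s^3 - s^2 - 2s + 285 = (s − 5)(-2s^2 - 11s - 57).
So |(-2s^3 - s^2 - 2s - 4) + 289| = |s − 5|·|-2s^2 - 11s - 57|.
Require delta ≤ 2. Then |s − 5| < 2 gives |s| < 7, and by the triangle inequality |-2s^2 - 11s - 57| ≤ 2·7^2 + 11·7 + 57 = 232.
Hence |(-2s^3 - s^2 - 2s - 4) + 289| ≤ 232|s − 5| < eps provided |s − 5| < eps/232.
Take delta = min(2, eps/232). Then 0 < |s − 5| < delta gives both |s − 5| < 2 and |s − 5| < eps/232, so |(-2s^3 - s^2 - 2s - 4) + 289| < eps.

delta = min(2, eps/232)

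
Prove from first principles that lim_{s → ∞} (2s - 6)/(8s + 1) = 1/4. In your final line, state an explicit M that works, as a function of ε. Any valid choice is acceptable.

M = (25/32)/ε

Suppose ε > 0. We seek M > 0 such that s > M implies |(2s - 6)/(8s + 1) − (1/4)| < ε.
(2s - 6)/(8s + 1) − (1/4) = (8(2s - 6) − 2(8s + 1)) / (8(8s + 1)) = -50/(8(8s + 1)).
For s > 0 we have 8s + 1 > 8s, so |(2s - 6)/(8s + 1) − (1/4)| = 50/(8(8s + 1)) < 50/(8·8s) = (25/32)/s.
Thus |(2s - 6)/(8s + 1) − (1/4)| < ε whenever s > (25/32)/ε.
Take M = (25/32)/ε. If s > M then |(2s - 6)/(8s + 1) − (1/4)| < (25/32)/s < ε.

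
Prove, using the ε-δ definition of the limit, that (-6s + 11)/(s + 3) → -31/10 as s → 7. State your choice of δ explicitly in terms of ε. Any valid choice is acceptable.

Suppose ε > 0. We want δ > 0 with 0 < |s − 7| < δ ⇒ |(-6s + 11)/(s + 3) + 31/10| < ε.
Combining over a common denominator, (-6s + 11)/(s + 3) + 31/10 = [(-6s + 11)·10 − (-31)·(s + 3)] / [10·(s + 3)] = -29(s − 7) / (10(s + 3)).
So |(-6s + 11)/(s + 3) + 31/10| = 29|s − 7| / (10·|s + 3|).
Require δ ≤ 5, so |s + 3| ≥ |10| − |s − 7| > 10 − 5 = 5.
Hence |(-6s + 11)/(s + 3) + 31/10| < 29|s − 7|/(10·5) = (29/50)|s − 7|, which is < ε once |s − 7| < (50/29)ε.
Take δ = min(5, (50/29)ε). Then 0 < |s − 7| < δ forces both bounds, so |(-6s + 11)/(s + 3) + 31/10| < ε.

δ = min(5, (50/29)ε)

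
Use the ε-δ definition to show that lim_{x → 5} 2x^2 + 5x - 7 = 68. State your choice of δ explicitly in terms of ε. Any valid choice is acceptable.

Let ε > 0 be given. We want δ > 0 such that 0 < |x − 5| < δ implies |(2x^2 + 5x - 7) − 68| < ε.
(2x^2 + 5x - 7) − 68 = 2x^2 + 5x - 75 = (x − 5)(2x + 15).
So |(2x^2 + 5x - 7) − 68| = |x − 5|·|2x + 15|.
Assume first that |x − 5| < 1, so |x| < 6. Then |2x + 15| ≤ 2·6 + 15 = 27.
Hence |(2x^2 + 5x - 7) − 68| ≤ 27|x − 5| < ε provided |x − 5| < ε/27.
Choosing δ = min(1, ε/27) ensures both conditions, hence |(2x^2 + 5x - 7) − 68| < ε.

δ = min(1, ε/27)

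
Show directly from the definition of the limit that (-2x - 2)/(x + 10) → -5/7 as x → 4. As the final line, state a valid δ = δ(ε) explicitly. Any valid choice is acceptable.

Suppose ε > 0. We want δ > 0 with 0 < |x − 4| < δ ⇒ |(-2x - 2)/(x + 10) + 5/7| < ε.
Combining over a common denominator, (-2x - 2)/(x + 10) + 5/7 = [(-2x - 2)·14 − (-10)·(x + 10)] / [14·(x + 10)] = -18(x − 4) / (14(x + 10)).
So |(-2x - 2)/(x + 10) + 5/7| = 18|x − 4| / (14·|x + 10|).
Require δ ≤ 7, so |x + 10| ≥ |14| − |x − 4| > 14 − 7 = 7.
Hence |(-2x - 2)/(x + 10) + 5/7| < 18|x − 4|/(14·7) = (9/49)|x − 4|, which is < ε once |x − 4| < (49/9)ε.
Take δ = min(7, (49/9)ε). Then 0 < |x − 4| < δ forces both bounds, so |(-2x - 2)/(x + 10) + 5/7| < ε.

δ = min(7, (49/9)ε)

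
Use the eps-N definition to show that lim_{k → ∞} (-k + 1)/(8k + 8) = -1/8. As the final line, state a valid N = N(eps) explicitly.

Let eps > 0 be given. For k ≥ 1, |(-k + 1)/(8k + 8) + 1/8| = |16|/(8(8k + 8)) = 16/(8(8k + 8)).
Since 8k + 8 ≥ 8k for k ≥ 1, this is ≤ 16/(8·8k) = (1/4)/k.
So |(-k + 1)/(8k + 8) + 1/8| < eps whenever k > (1/4)/eps.
Take N = (1/4)/eps. If k > N then |(-k + 1)/(8k + 8) + 1/8| ≤ (1/4)/k < eps.

N = (1/4)/eps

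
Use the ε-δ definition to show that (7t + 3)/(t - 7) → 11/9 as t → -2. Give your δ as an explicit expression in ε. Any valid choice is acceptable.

Let ε > 0 be given. We want δ > 0 with 0 < |t + 2| < δ ⇒ |(7t + 3)/(t - 7) − (11/9)| < ε.
Combining over a common denominator, (7t + 3)/(t - 7) − (11/9) = [(7t + 3)·(-9) − (-11)·(t - 7)] / [(-9)·(t - 7)] = -52(t + 2) / ((-9)(t - 7)).
So |(7t + 3)/(t - 7) − (11/9)| = 52|t + 2| / (9·|t − 7|).
Require δ ≤ 9/2, so |t − 7| ≥ |-9| − |t + 2| > 9 − 9/2 = 9/2.
Hence |(7t + 3)/(t - 7) − (11/9)| < 52|t + 2|/(9·(9/2)) = (104/81)|t + 2|, which is < ε once |t + 2| < (81/104)ε.
Take δ = min(9/2, (81/104)ε). Then 0 < |t + 2| < δ forces both bounds, so |(7t + 3)/(t - 7) − (11/9)| < ε.

δ = min(9/2, (81/104)ε)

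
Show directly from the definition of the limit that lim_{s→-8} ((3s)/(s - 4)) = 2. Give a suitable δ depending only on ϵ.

Fix ϵ > 0. We want δ > 0 with 0 < |s + 8| < δ ⇒ |(3s)/(s - 4) − 2| < ϵ.
Combining over a common denominator, (3s)/(s - 4) − 2 = [(3s)·(-12) − (-24)·(s - 4)] / [(-12)·(s - 4)] = -12(s + 8) / ((-12)(s - 4)).
So |(3s)/(s - 4) − 2| = 12|s + 8| / (12·|s − 4|).
Restrict δ ≤ 6. Then |s + 8| < 6 gives |s − 4| = |(s + 8) + (-12)| ≥ 12 − 6 = 6.
Hence |(3s)/(s - 4) − 2| < 12|s + 8|/(12·6) = (1/6)|s + 8|, which is < ϵ once |s + 8| < 6ϵ.
Take δ = min(6, 6ϵ). Then 0 < |s + 8| < δ forces both bounds, so |(3s)/(s - 4) − 2| < ϵ.

δ = min(6, 6ϵ)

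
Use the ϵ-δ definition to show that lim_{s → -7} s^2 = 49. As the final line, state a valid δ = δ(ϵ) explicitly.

Suppose ϵ > 0. We seek δ > 0 with 0 < |s + 7| < δ ⇒ |s^2 − 49| < ϵ.
Factor: s^2 − 49 = (s + 7)(s - 7), so |s^2 − 49| = |s + 7|·|s - 7|.
Impose δ ≤ 1 so that |s| < 8; then |s - 7| ≤ 15.
Hence |s^2 − 49| ≤ 15|s + 7|, which is < ϵ once |s + 7| < ϵ/15.
Take δ = min(1, ϵ/15). If 0 < |s + 7| < δ then both bounds hold and |s^2 − 49| ≤ 15|s + 7| < 15·(ϵ/15) = ϵ.

δ = min(1, ϵ/15)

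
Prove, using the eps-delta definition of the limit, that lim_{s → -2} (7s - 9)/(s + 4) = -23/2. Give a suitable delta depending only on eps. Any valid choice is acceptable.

Let eps > 0. We want delta > 0 with 0 < |s + 2| < delta ⇒ |(7s - 9)/(s + 4) + 23/2| < eps.
Combining over a common denominator, (7s - 9)/(s + 4) + 23/2 = [(7s - 9)·2 − (-23)·(s + 4)] / [2·(s + 4)] = 37(s + 2) / (2(s + 4)).
So |(7s - 9)/(s + 4) + 23/2| = 37|s + 2| / (2·|s + 4|).
Require delta ≤ 1, so |s + 4| ≥ |2| − |s + 2| > 2 − 1 = 1.
Hence |(7s - 9)/(s + 4) + 23/2| < 37|s + 2|/(2·1) = (37/2)|s + 2|, which is < eps once |s + 2| < (2/37)eps.
Take delta = min(1, (2/37)eps). Then 0 < |s + 2| < delta forces both bounds, so |(7s - 9)/(s + 4) + 23/2| < eps.

delta = min(1, (2/37)eps)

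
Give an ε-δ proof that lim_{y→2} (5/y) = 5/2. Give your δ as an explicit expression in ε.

δ = min(1, (2/5)ε)

Let ε > 0 be given. We seek δ > 0 such that 0 < |y − 2| < δ implies |5/y − (5/2)| < ε.
|5/y − (5/2)| = 5·|2 − y|/(2·|y|) = 5|y − 2|/(2|y|).
Restrict δ ≤ 1. Then |y − 2| < 1 gives |y| > 1, so 2|y| > 2.
Then |5/y − (5/2)| < 5|y − 2|/2, which is < ε when |y − 2| < (2/5)ε.
Take δ = min(1, (2/5)ε). Then 0 < |y − 2| < δ gives both |y − 2| < 1 and |y − 2| < (2/5)ε, so |5/y − (5/2)| < ε.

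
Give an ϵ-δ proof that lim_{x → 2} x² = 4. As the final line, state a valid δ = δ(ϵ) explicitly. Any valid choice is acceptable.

Let ϵ > 0 be given. We seek δ > 0 with 0 < |x − 2| < δ ⇒ |x² − 4| < ϵ.
Factor: x² − 4 = (x − 2)(x + 2), so |x² − 4| = |x − 2|·|x + 2|.
Impose δ ≤ 1 so that |x| < 3; then |x + 2| ≤ 5.
Hence |x² − 4| ≤ 5|x − 2|, which is < ϵ once |x − 2| < ϵ/5.
Take δ = min(1, ϵ/5). If 0 < |x − 2| < δ then both bounds hold and |x² − 4| ≤ 5|x − 2| < 5·(ϵ/5) = ϵ.

δ = min(1, ϵ/5)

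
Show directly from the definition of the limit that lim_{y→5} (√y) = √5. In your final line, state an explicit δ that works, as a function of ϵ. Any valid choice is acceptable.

δ = min(5, √5·ϵ)

Let ϵ > 0 be given. We want δ > 0 such that 0 < |y − 5| < δ implies |√y − √5| < ϵ.
Rationalise: √y − √5 = (y − 5)/(√y + √5), so |√y − √5| = |y − 5|/(√y + √5).
Restrict δ ≤ 5 so that |y − 5| < 5 forces y > 0, and then √y + √5 > √5.
Hence |√y − √5| < |y − 5|/√5, which is < ϵ once |y − 5| < √5·ϵ.
Take δ = min(5, √5·ϵ). If 0 < |y − 5| < δ then y > 0 and |√y − √5| < |y − 5|/√5 < ϵ.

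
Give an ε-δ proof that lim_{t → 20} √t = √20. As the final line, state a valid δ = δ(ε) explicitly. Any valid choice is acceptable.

Let ε > 0 be given. We want δ > 0 such that 0 < |t − 20| < δ implies |√t − √20| < ε.
Multiplying by the conjugate, |√t − √20| = |t − 20|/(√t + √20).
Restrict δ ≤ 20 so that |t − 20| < 20 forces t > 0, and then √t + √20 > √20.
Hence |√t − √20| < |t − 20|/√20, which is < ε once |t − 20| < √20·ε.
Take δ = min(20, √20·ε). If 0 < |t − 20| < δ then t > 0 and |√t − √20| < |t − 20|/√20 < ε.

δ = min(20, √20·ε)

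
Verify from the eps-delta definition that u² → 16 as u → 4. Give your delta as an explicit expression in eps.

delta = min(1, eps/9)

Let eps > 0 be given. We seek delta > 0 with 0 < |u − 4| < delta ⇒ |u² − 16| < eps.
Factor: u² − 16 = (u − 4)(u + 4), so |u² − 16| = |u − 4|·|u + 4|.
Restrict delta ≤ 1. Then |u − 4| < 1 gives |u| < 5, so by the triangle inequality |u + 4| ≤ 5 + 4 = 9.
Hence |u² − 16| ≤ 9|u − 4|, which is < eps once |u − 4| < eps/9.
Take delta = min(1, eps/9). If 0 < |u − 4| < delta then both bounds hold and |u² − 16| ≤ 9|u − 4| < 9·(eps/9) = eps.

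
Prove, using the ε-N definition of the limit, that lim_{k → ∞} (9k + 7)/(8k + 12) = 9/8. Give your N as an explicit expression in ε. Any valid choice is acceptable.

N = (13/16)/ε

Let ε > 0 be given. For k ≥ 1, |(9k + 7)/(8k + 12) − (9/8)| = |-52|/(8(8k + 12)) = 52/(8(8k + 12)).
Since 8k + 12 ≥ 8k for k ≥ 1, this is ≤ 52/(8·8k) = (13/16)/k.
So |(9k + 7)/(8k + 12) − (9/8)| < ε whenever k > (13/16)/ε.
Take N = (13/16)/ε. If k > N then |(9k + 7)/(8k + 12) − (9/8)| ≤ (13/16)/k < ε.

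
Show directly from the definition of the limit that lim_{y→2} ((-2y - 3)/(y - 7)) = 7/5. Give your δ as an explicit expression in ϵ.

δ = min(5/2, (25/34)ϵ)

Suppose ϵ > 0. We want δ > 0 with 0 < |y − 2| < δ ⇒ |(-2y - 3)/(y - 7) − (7/5)| < ϵ.
Combining over a common denominator, (-2y - 3)/(y - 7) − (7/5) = [(-2y - 3)·(-5) − (-7)·(y - 7)] / [(-5)·(y - 7)] = 17(y − 2) / ((-5)(y - 7)).
So |(-2y - 3)/(y - 7) − (7/5)| = 17|y − 2| / (5·|y − 7|).
Restrict δ ≤ 5/2. Then |y − 2| < 5/2 gives |y − 7| = |(y − 2) + (-5)| ≥ 5 − 5/2 = 5/2.
Hence |(-2y - 3)/(y - 7) − (7/5)| < 17|y − 2|/(5·(5/2)) = (34/25)|y − 2|, which is < ϵ once |y − 2| < (25/34)ϵ.
Take δ = min(5/2, (25/34)ϵ). Then 0 < |y − 2| < δ forces both bounds, so |(-2y - 3)/(y - 7) − (7/5)| < ϵ.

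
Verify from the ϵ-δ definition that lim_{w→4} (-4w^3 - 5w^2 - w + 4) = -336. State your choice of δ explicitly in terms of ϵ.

Let ϵ > 0. We want δ > 0 such that 0 < |w − 4| < δ implies |(-4w^3 - 5w^2 - w + 4) + 336| < ϵ.
(-4w^3 - 5w^2 - w + 4) + 336 = -4w^3 - 5w^2 - w + 340 = (w − 4)(-4w^2 - 21w - 85).
So |(-4w^3 - 5w^2 - w + 4) + 336| = |w − 4|·|-4w^2 - 21w - 85|.
Require δ ≤ 2. Then |w − 4| < 2 gives |w| < 6, and by the triangle inequality |-4w^2 - 21w - 85| ≤ 4·6^2 + 21·6 + 85 = 355.
Hence |(-4w^3 - 5w^2 - w + 4) + 336| ≤ 355|w − 4| < ϵ provided |w − 4| < ϵ/355.
Take δ = min(2, ϵ/355). Then 0 < |w − 4| < δ gives both |w − 4| < 2 and |w − 4| < ϵ/355, so |(-4w^3 - 5w^2 - w + 4) + 336| < ϵ.

δ = min(2, ϵ/355)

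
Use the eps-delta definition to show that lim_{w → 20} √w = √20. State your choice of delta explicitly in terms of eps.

delta = min(20, √20·eps)

Suppose eps > 0. We want delta > 0 such that 0 < |w − 20| < delta implies |√w − √20| < eps.
Rationalise: √w − √20 = (w − 20)/(√w + √20), so |√w − √20| = |w − 20|/(√w + √20).
Restrict delta ≤ 20 so that |w − 20| < 20 forces w > 0, and then √w + √20 > √20.
Hence |√w − √20| < |w − 20|/√20, which is < eps once |w − 20| < √20·eps.
Take delta = min(20, √20·eps). If 0 < |w − 20| < delta then w > 0 and |√w − √20| < |w − 20|/√20 < eps.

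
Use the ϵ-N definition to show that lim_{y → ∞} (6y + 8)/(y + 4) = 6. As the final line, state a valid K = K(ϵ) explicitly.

Fix ϵ > 0. We seek K > 0 such that y > K implies |(6y + 8)/(y + 4) − 6| < ϵ.
(6y + 8)/(y + 4) − 6 = ((6y + 8) − 6(y + 4)) / ((y + 4)) = -16/((y + 4)).
For y > 0 we have y + 4 > y, so |(6y + 8)/(y + 4) − 6| = 16/((y + 4)) < 16/(y) = 16/y.
Thus |(6y + 8)/(y + 4) − 6| < ϵ whenever y > 16/ϵ.
Take K = 16/ϵ. If y > K then |(6y + 8)/(y + 4) − 6| < 16/y < ϵ.

K = 16/ϵ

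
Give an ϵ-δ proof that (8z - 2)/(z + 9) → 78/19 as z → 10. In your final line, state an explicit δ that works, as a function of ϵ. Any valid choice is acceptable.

δ = min(19/2, (361/148)ϵ)

Fix ϵ > 0. We want δ > 0 with 0 < |z − 10| < δ ⇒ |(8z - 2)/(z + 9) − (78/19)| < ϵ.
Combining over a common denominator, (8z - 2)/(z + 9) − (78/19) = [(8z - 2)·19 − 78·(z + 9)] / [19·(z + 9)] = 74(z − 10) / (19(z + 9)).
So |(8z - 2)/(z + 9) − (78/19)| = 74|z − 10| / (19·|z + 9|).
Restrict δ ≤ 19/2. Then |z − 10| < 19/2 gives |z + 9| = |(z − 10) + 19| ≥ 19 − 19/2 = 19/2.
Hence |(8z - 2)/(z + 9) − (78/19)| < 74|z − 10|/(19·(19/2)) = (148/361)|z − 10|, which is < ϵ once |z − 10| < (361/148)ϵ.
Take δ = min(19/2, (361/148)ϵ). Then 0 < |z − 10| < δ forces both bounds, so |(8z - 2)/(z + 9) − (78/19)| < ϵ.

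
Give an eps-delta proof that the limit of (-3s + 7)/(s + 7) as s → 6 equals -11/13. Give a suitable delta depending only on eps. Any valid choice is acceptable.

Let eps > 0 be given. We want delta > 0 with 0 < |s − 6| < delta ⇒ |(-3s + 7)/(s + 7) + 11/13| < eps.
Combining over a common denominator, (-3s + 7)/(s + 7) + 11/13 = [(-3s + 7)·13 − (-11)·(s + 7)] / [13·(s + 7)] = -28(s − 6) / (13(s + 7)).
So |(-3s + 7)/(s + 7) + 11/13| = 28|s − 6| / (13·|s + 7|).
Require delta ≤ 13/2, so |s + 7| ≥ |13| − |s − 6| > 13 − 13/2 = 13/2.
Hence |(-3s + 7)/(s + 7) + 11/13| < 28|s − 6|/(13·(13/2)) = (56/169)|s − 6|, which is < eps once |s − 6| < (169/56)eps.
Take delta = min(13/2, (169/56)eps). Then 0 < |s − 6| < delta forces both bounds, so |(-3s + 7)/(s + 7) + 11/13| < eps.

delta = min(13/2, (169/56)eps)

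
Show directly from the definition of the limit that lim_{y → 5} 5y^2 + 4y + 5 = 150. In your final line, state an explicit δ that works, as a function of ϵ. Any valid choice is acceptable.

Fix ϵ > 0. We want δ > 0 such that 0 < |y − 5| < δ implies |(5y^2 + 4y + 5) − 150| < ϵ.
(5y^2 + 4y + 5) − 150 = 5y^2 + 4y - 145 = (y − 5)(5y + 29).
So |(5y^2 + 4y + 5) − 150| = |y − 5|·|5y + 29|.
Assume first that |y − 5| < 1, so |y| < 6. Then |5y + 29| ≤ 5·6 + 29 = 59.
Hence |(5y^2 + 4y + 5) − 150| ≤ 59|y − 5| < ϵ provided |y − 5| < ϵ/59.
Take δ = min(1, ϵ/59). Then 0 < |y − 5| < δ gives both |y − 5| < 1 and |y − 5| < ϵ/59, so |(5y^2 + 4y + 5) − 150| < ϵ.

δ = min(1, ϵ/59)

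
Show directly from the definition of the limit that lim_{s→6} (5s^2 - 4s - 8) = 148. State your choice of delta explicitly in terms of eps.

Let eps > 0 be given. We want delta > 0 such that 0 < |s − 6| < delta implies |(5s^2 - 4s - 8) − 148| < eps.
(5s^2 - 4s - 8) − 148 = 5s^2 - 4s - 156 = (s − 6)(5s + 26).
So |(5s^2 - 4s - 8) − 148| = |s − 6|·|5s + 26|.
Require delta ≤ 1. Then |s − 6| < 1 gives |s| < 7, and by the triangle inequality |5s + 26| ≤ 5·7 + 26 = 61.
Hence |(5s^2 - 4s - 8) − 148| ≤ 61|s − 6| < eps provided |s − 6| < eps/61.
Choosing delta = min(1, eps/61) ensures both conditions, hence |(5s^2 - 4s - 8) − 148| < eps.

delta = min(1, eps/61)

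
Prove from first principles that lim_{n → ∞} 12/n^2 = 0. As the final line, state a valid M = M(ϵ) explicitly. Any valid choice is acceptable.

Fix ϵ > 0. For n ≥ 1, |12/n^2 − 0| = 12/n^2.
12/n^2 < ϵ ⇔ n^2 > 12/ϵ ⇔ n > (12/ϵ)^{1/2}.
Take M = (12/ϵ)^{1/2}. Then n > M implies 12/n^2 < ϵ.

M = (12/ϵ)^{1/2}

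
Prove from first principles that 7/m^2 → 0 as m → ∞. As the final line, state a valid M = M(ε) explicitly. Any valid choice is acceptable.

M = (7/ε)^{1/2}

Let ε > 0 be given. For m ≥ 1, |7/m^2 − 0| = 7/m^2.
7/m^2 < ε ⇔ m^2 > 7/ε ⇔ m > (7/ε)^{1/2}.
Take M = (7/ε)^{1/2}. Then m > M implies 7/m^2 < ε.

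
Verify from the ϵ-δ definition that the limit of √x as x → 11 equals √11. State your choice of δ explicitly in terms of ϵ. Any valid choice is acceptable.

δ = min(11, √11·ϵ)

Suppose ϵ > 0. We want δ > 0 such that 0 < |x − 11| < δ implies |√x − √11| < ϵ.
Rationalise: √x − √11 = (x − 11)/(√x + √11), so |√x − √11| = |x − 11|/(√x + √11).
Restrict δ ≤ 11 so that |x − 11| < 11 forces x > 0, and then √x + √11 > √11.
Hence |√x − √11| < |x − 11|/√11, which is < ϵ once |x − 11| < √11·ϵ.
Take δ = min(11, √11·ϵ). If 0 < |x − 11| < δ then x > 0 and |√x − √11| < |x − 11|/√11 < ϵ.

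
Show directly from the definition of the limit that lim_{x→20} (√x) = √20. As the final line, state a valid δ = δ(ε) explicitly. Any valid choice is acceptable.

Let ε > 0 be given. We want δ > 0 such that 0 < |x − 20| < δ implies |√x − √20| < ε.
Rationalise: √x − √20 = (x − 20)/(√x + √20), so |√x − √20| = |x − 20|/(√x + √20).
Restrict δ ≤ 20 so that |x − 20| < 20 forces x > 0, and then √x + √20 > √20.
Hence |√x − √20| < |x − 20|/√20, which is < ε once |x − 20| < √20·ε.
Take δ = min(20, √20·ε). If 0 < |x − 20| < δ then x > 0 and |√x − √20| < |x − 20|/√20 < ε.

δ = min(20, √20·ε)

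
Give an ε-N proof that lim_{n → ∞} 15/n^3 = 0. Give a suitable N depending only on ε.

Let ε > 0. For n ≥ 1, |15/n^3 − 0| = 15/n^3.
15/n^3 < ε ⇔ n^3 > 15/ε ⇔ n > (15/ε)^{1/3}.
Take N = (15/ε)^{1/3}. Then n > N implies 15/n^3 < ε.

N = (15/ε)^{1/3}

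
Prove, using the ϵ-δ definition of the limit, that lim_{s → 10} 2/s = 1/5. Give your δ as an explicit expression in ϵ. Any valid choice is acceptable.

Let ϵ > 0. We seek δ > 0 such that 0 < |s − 10| < δ implies |2/s − (1/5)| < ϵ.
|2/s − (1/5)| = 2·|10 − s|/(10·|s|) = 2|s − 10|/(10|s|).
Restrict δ ≤ 5. Then |s − 10| < 5 gives |s| > 5, so 10|s| > 50.
Then |2/s − (1/5)| < 2|s − 10|/50, which is < ϵ when |s − 10| < 25ϵ.
Take δ = min(5, 25ϵ). Then 0 < |s − 10| < δ gives both |s − 10| < 5 and |s − 10| < 25ϵ, so |2/s − (1/5)| < ϵ.

δ = min(5, 25ϵ)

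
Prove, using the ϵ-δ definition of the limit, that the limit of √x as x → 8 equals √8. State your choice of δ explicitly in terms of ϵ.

δ = min(8, √8·ϵ)

Let ϵ > 0 be given. We want δ > 0 such that 0 < |x − 8| < δ implies |√x − √8| < ϵ.
Multiplying by the conjugate, |√x − √8| = |x − 8|/(√x + √8).
Restrict δ ≤ 8 so that |x − 8| < 8 forces x > 0, and then √x + √8 > √8.
Hence |√x − √8| < |x − 8|/√8, which is < ϵ once |x − 8| < √8·ϵ.
Take δ = min(8, √8·ϵ). If 0 < |x − 8| < δ then x > 0 and |√x − √8| < |x − 8|/√8 < ϵ.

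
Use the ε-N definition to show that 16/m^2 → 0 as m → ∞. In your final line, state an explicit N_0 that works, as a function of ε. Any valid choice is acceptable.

N_0 = (16/ε)^{1/2}

Let ε > 0 be given. For m ≥ 1, |16/m^2 − 0| = 16/m^2.
16/m^2 < ε ⇔ m^2 > 16/ε ⇔ m > (16/ε)^{1/2}.
Take N_0 = (16/ε)^{1/2}. Then m > N_0 implies 16/m^2 < ε.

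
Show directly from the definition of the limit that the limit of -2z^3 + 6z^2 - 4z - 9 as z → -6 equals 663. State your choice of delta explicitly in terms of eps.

Let eps > 0 be given. We want delta > 0 such that 0 < |z + 6| < delta implies |(-2z^3 + 6z^2 - 4z - 9) − 663| < eps.
(-2z^3 + 6z^2 - 4z - 9) − 663 = -2z^3 + 6z^2 - 4z - 672 = (z + 6)(-2z^2 + 18z - 112).
So |(-2z^3 + 6z^2 - 4z - 9) − 663| = |z + 6|·|-2z^2 + 18z - 112|.
Assume first that |z + 6| < 1, so |z| < 7. Then |-2z^2 + 18z - 112| ≤ 2·7^2 + 18·7 + 112 = 336.
Hence |(-2z^3 + 6z^2 - 4z - 9) − 663| ≤ 336|z + 6| < eps provided |z + 6| < eps/336.
Take delta = min(1, eps/336). Then 0 < |z + 6| < delta gives both |z + 6| < 1 and |z + 6| < eps/336, so |(-2z^3 + 6z^2 - 4z - 9) − 663| < eps.

delta = min(1, eps/336)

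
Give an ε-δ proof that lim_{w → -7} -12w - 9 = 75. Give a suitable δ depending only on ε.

δ = ε/12

Fix ε > 0. We need δ > 0 so that 0 < |w + 7| < δ implies |(-12w - 9) − 75| < ε.
Since (-12w - 9) − 75 = -12(w + 7), we have |(-12w - 9) − 75| = 12|w + 7|.
So 12|w + 7| < ε exactly when |w + 7| < ε/12.
Take δ = ε/12. If 0 < |w + 7| < δ then |(-12w - 9) − 75| = 12|w + 7| < 12·(ε/12) = ε.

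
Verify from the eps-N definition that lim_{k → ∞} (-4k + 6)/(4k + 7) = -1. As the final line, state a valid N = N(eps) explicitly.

Suppose eps > 0. For k ≥ 1, |(-4k + 6)/(4k + 7) + 1| = |52|/(4(4k + 7)) = 52/(4(4k + 7)).
Since 4k + 7 ≥ 4k for k ≥ 1, this is ≤ 52/(4·4k) = (13/4)/k.
So |(-4k + 6)/(4k + 7) + 1| < eps whenever k > (13/4)/eps.
Take N = (13/4)/eps. If k > N then |(-4k + 6)/(4k + 7) + 1| ≤ (13/4)/k < eps.

N = (13/4)/eps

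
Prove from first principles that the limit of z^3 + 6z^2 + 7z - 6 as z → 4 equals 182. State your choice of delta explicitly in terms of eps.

Let eps > 0 be given. We want delta > 0 such that 0 < |z − 4| < delta implies |(z^3 + 6z^2 + 7z - 6) − 182| < eps.
(z^3 + 6z^2 + 7z - 6) − 182 = z^3 + 6z^2 + 7z - 188 = (z − 4)(z^2 + 10z + 47).
So |(z^3 + 6z^2 + 7z - 6) − 182| = |z − 4|·|z^2 + 10z + 47|.
Require delta ≤ 1. Then |z − 4| < 1 gives |z| < 5, and by the triangle inequality |z^2 + 10z + 47| ≤ 5^2 + 10·5 + 47 = 122.
Hence |(z^3 + 6z^2 + 7z - 6) − 182| ≤ 122|z − 4| < eps provided |z − 4| < eps/122.
Take delta = min(1, eps/122). Then 0 < |z − 4| < delta gives both |z − 4| < 1 and |z − 4| < eps/122, so |(z^3 + 6z^2 + 7z - 6) − 182| < eps.

delta = min(1, eps/122)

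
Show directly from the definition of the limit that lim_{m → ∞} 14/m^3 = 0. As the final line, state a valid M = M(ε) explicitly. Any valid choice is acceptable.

Suppose ε > 0. For m ≥ 1, |14/m^3 − 0| = 14/m^3.
14/m^3 < ε ⇔ m^3 > 14/ε ⇔ m > (14/ε)^{1/3}.
Take M = (14/ε)^{1/3}. Then m > M implies 14/m^3 < ε.

M = (14/ε)^{1/3}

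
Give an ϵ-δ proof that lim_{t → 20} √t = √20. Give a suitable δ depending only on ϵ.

δ = min(20, √20·ϵ)

Let ϵ > 0. We want δ > 0 such that 0 < |t − 20| < δ implies |√t − √20| < ϵ.
Rationalise: √t − √20 = (t − 20)/(√t + √20), so |√t − √20| = |t − 20|/(√t + √20).
Restrict δ ≤ 20 so that |t − 20| < 20 forces t > 0, and then √t + √20 > √20.
Hence |√t − √20| < |t − 20|/√20, which is < ϵ once |t − 20| < √20·ϵ.
Take δ = min(20, √20·ϵ). If 0 < |t − 20| < δ then t > 0 and |√t − √20| < |t − 20|/√20 < ϵ.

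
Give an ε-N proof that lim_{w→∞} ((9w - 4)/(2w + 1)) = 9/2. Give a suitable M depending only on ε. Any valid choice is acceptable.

Let ε > 0. We seek M > 0 such that w > M implies |(9w - 4)/(2w + 1) − (9/2)| < ε.
(9w - 4)/(2w + 1) − (9/2) = (2(9w - 4) − 9(2w + 1)) / (2(2w + 1)) = -17/(2(2w + 1)).
For w > 0 we have 2w + 1 > 2w, so |(9w - 4)/(2w + 1) − (9/2)| = 17/(2(2w + 1)) < 17/(2·2w) = (17/4)/w.
Thus |(9w - 4)/(2w + 1) − (9/2)| < ε whenever w > (17/4)/ε.
Take M = (17/4)/ε. If w > M then |(9w - 4)/(2w + 1) − (9/2)| < (17/4)/w < ε.

M = (17/4)/ε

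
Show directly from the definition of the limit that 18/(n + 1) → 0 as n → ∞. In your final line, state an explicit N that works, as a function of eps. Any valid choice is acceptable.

Let eps > 0 be given. For n ≥ 1, |18/(n + 1) − 0| = 18/(n + 1) ≤ 18/n.
We need 18/n < eps, i.e. n > 18/eps.
Take N = 18/eps. If n > N then |18/(n + 1)| ≤ 18/n < eps.

N = 18/eps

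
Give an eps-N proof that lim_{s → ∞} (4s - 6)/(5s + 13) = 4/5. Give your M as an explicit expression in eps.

Fix eps > 0. We seek M > 0 such that s > M implies |(4s - 6)/(5s + 13) − (4/5)| < eps.
(4s - 6)/(5s + 13) − (4/5) = (5(4s - 6) − 4(5s + 13)) / (5(5s + 13)) = -82/(5(5s + 13)).
For s > 0 we have 5s + 13 > 5s, so |(4s - 6)/(5s + 13) − (4/5)| = 82/(5(5s + 13)) < 82/(5·5s) = (82/25)/s.
Thus |(4s - 6)/(5s + 13) − (4/5)| < eps whenever s > (82/25)/eps.
Take M = (82/25)/eps. If s > M then |(4s - 6)/(5s + 13) − (4/5)| < (82/25)/s < eps.

M = (82/25)/eps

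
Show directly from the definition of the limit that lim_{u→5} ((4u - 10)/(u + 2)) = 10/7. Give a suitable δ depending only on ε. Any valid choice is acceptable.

Let ε > 0 be given. We want δ > 0 with 0 < |u − 5| < δ ⇒ |(4u - 10)/(u + 2) − (10/7)| < ε.
Combining over a common denominator, (4u - 10)/(u + 2) − (10/7) = [(4u - 10)·7 − 10·(u + 2)] / [7·(u + 2)] = 18(u − 5) / (7(u + 2)).
So |(4u - 10)/(u + 2) − (10/7)| = 18|u − 5| / (7·|u + 2|).
Restrict δ ≤ 7/2. Then |u − 5| < 7/2 gives |u + 2| = |(u − 5) + 7| ≥ 7 − 7/2 = 7/2.
Hence |(4u - 10)/(u + 2) − (10/7)| < 18|u − 5|/(7·(7/2)) = (36/49)|u − 5|, which is < ε once |u − 5| < (49/36)ε.
Take δ = min(7/2, (49/36)ε). Then 0 < |u − 5| < δ forces both bounds, so |(4u - 10)/(u + 2) − (10/7)| < ε.

δ = min(7/2, (49/36)ε)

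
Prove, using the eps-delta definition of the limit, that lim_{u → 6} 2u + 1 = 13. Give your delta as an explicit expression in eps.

Fix eps > 0. We need delta > 0 so that 0 < |u − 6| < delta implies |(2u + 1) − 13| < eps.
Since (2u + 1) − 13 = 2(u − 6), we have |(2u + 1) − 13| = 2|u − 6|.
So 2|u − 6| < eps exactly when |u − 6| < eps/2.
Choosing delta = eps/2 gives |(2u + 1) − 13| = 2|u − 6| < eps whenever |u − 6| < delta.

delta = eps/2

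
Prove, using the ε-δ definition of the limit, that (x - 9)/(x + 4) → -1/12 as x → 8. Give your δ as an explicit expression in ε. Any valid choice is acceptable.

δ = min(6, (72/13)ε)

Let ε > 0 be given. We want δ > 0 with 0 < |x − 8| < δ ⇒ |(x - 9)/(x + 4) + 1/12| < ε.
Combining over a common denominator, (x - 9)/(x + 4) + 1/12 = [(x - 9)·12 − (-1)·(x + 4)] / [12·(x + 4)] = 13(x − 8) / (12(x + 4)).
So |(x - 9)/(x + 4) + 1/12| = 13|x − 8| / (12·|x + 4|).
Restrict δ ≤ 6. Then |x − 8| < 6 gives |x + 4| = |(x − 8) + 12| ≥ 12 − 6 = 6.
Hence |(x - 9)/(x + 4) + 1/12| < 13|x − 8|/(12·6) = (13/72)|x − 8|, which is < ε once |x − 8| < (72/13)ε.
Take δ = min(6, (72/13)ε). Then 0 < |x − 8| < δ forces both bounds, so |(x - 9)/(x + 4) + 1/12| < ε.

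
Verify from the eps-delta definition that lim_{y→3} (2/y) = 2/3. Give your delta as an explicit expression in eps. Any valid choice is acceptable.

delta = min(3/2, (9/4)eps)

Let eps > 0. We seek delta > 0 such that 0 < |y − 3| < delta implies |2/y − (2/3)| < eps.
|2/y − (2/3)| = 2·|3 − y|/(3·|y|) = 2|y − 3|/(3|y|).
Restrict delta ≤ 3/2. Then |y − 3| < 3/2 gives |y| > 3/2, so 3|y| > 9/2.
Then |2/y − (2/3)| < 2|y − 3|/(9/2), which is < eps when |y − 3| < (9/4)eps.
Take delta = min(3/2, (9/4)eps). Then 0 < |y − 3| < delta gives both |y − 3| < 3/2 and |y − 3| < (9/4)eps, so |2/y − (2/3)| < eps.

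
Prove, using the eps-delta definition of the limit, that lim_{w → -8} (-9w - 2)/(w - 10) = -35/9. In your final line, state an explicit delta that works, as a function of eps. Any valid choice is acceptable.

Let eps > 0 be given. We want delta > 0 with 0 < |w + 8| < delta ⇒ |(-9w - 2)/(w - 10) + 35/9| < eps.
Combining over a common denominator, (-9w - 2)/(w - 10) + 35/9 = [(-9w - 2)·(-18) − 70·(w - 10)] / [(-18)·(w - 10)] = 92(w + 8) / ((-18)(w - 10)).
So |(-9w - 2)/(w - 10) + 35/9| = 92|w + 8| / (18·|w − 10|).
Restrict delta ≤ 9. Then |w + 8| < 9 gives |w − 10| = |(w + 8) + (-18)| ≥ 18 − 9 = 9.
Hence |(-9w - 2)/(w - 10) + 35/9| < 92|w + 8|/(18·9) = (46/81)|w + 8|, which is < eps once |w + 8| < (81/46)eps.
Take delta = min(9, (81/46)eps). Then 0 < |w + 8| < delta forces both bounds, so |(-9w - 2)/(w - 10) + 35/9| < eps.

delta = min(9, (81/46)eps)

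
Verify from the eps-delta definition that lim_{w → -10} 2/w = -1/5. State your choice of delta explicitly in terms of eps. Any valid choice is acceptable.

Let eps > 0 be given. We seek delta > 0 such that 0 < |w + 10| < delta implies |2/w + 1/5| < eps.
|2/w + 1/5| = 2·|-10 − w|/(10·|w|) = 2|w + 10|/(10|w|).
Require delta ≤ 5 so that |w| > 10 − 5 = 5, hence 10|w| > 50.
Then |2/w + 1/5| < 2|w + 10|/50, which is < eps when |w + 10| < 25eps.
Take delta = min(5, 25eps). Then 0 < |w + 10| < delta gives both |w + 10| < 5 and |w + 10| < 25eps, so |2/w + 1/5| < eps.

delta = min(5, 25eps)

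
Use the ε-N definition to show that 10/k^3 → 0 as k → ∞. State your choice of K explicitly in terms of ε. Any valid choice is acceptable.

K = (10/ε)^{1/3}

Fix ε > 0. For k ≥ 1, |10/k^3 − 0| = 10/k^3.
10/k^3 < ε ⇔ k^3 > 10/ε ⇔ k > (10/ε)^{1/3}.
Take K = (10/ε)^{1/3}. Then k > K implies 10/k^3 < ε.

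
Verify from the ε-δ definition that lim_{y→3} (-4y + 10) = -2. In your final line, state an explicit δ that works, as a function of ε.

δ = ε/4

Suppose ε > 0. We need δ > 0 so that 0 < |y − 3| < δ implies |(-4y + 10) + 2| < ε.
Since (-4y + 10) + 2 = -4(y − 3), we have |(-4y + 10) + 2| = 4|y − 3|.
Thus it suffices that |y − 3| < ε/4.
Choosing δ = ε/4 gives |(-4y + 10) + 2| = 4|y − 3| < ε whenever |y − 3| < δ.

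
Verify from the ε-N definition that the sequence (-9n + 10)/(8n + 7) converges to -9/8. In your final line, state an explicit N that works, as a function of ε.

Suppose ε > 0. For n ≥ 1, |(-9n + 10)/(8n + 7) + 9/8| = |143|/(8(8n + 7)) = 143/(8(8n + 7)).
Since 8n + 7 ≥ 8n for n ≥ 1, this is ≤ 143/(8·8n) = (143/64)/n.
So |(-9n + 10)/(8n + 7) + 9/8| < ε whenever n > (143/64)/ε.
Take N = (143/64)/ε. If n > N then |(-9n + 10)/(8n + 7) + 9/8| ≤ (143/64)/n < ε.

N = (143/64)/ε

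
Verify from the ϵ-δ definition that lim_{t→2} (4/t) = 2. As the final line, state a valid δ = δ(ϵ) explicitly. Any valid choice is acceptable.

δ = min(1, (1/2)ϵ)

Fix ϵ > 0. We seek δ > 0 such that 0 < |t − 2| < δ implies |4/t − 2| < ϵ.
|4/t − 2| = 4·|2 − t|/(2·|t|) = 4|t − 2|/(2|t|).
Require δ ≤ 1 so that |t| > 2 − 1 = 1, hence 2|t| > 2.
Then |4/t − 2| < 4|t − 2|/2, which is < ϵ when |t − 2| < (1/2)ϵ.
Take δ = min(1, (1/2)ϵ). Then 0 < |t − 2| < δ gives both |t − 2| < 1 and |t − 2| < (1/2)ϵ, so |4/t − 2| < ϵ.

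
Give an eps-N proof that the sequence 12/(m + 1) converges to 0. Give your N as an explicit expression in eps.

Let eps > 0 be given. For m ≥ 1, |12/(m + 1) − 0| = 12/(m + 1) ≤ 12/m.
We need 12/m < eps, i.e. m > 12/eps.
Take N = 12/eps. If m > N then |12/(m + 1)| ≤ 12/m < eps.

N = 12/eps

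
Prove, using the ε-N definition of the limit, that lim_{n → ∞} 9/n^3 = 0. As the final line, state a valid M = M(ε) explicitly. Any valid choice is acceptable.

Let ε > 0. For n ≥ 1, |9/n^3 − 0| = 9/n^3.
9/n^3 < ε ⇔ n^3 > 9/ε ⇔ n > (9/ε)^{1/3}.
Take M = (9/ε)^{1/3}. Then n > M implies 9/n^3 < ε.

M = (9/ε)^{1/3}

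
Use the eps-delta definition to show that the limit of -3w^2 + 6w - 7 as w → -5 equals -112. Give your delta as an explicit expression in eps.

delta = min(2, eps/42)

Fix eps > 0. We want delta > 0 such that 0 < |w + 5| < delta implies |(-3w^2 + 6w - 7) + 112| < eps.
(-3w^2 + 6w - 7) + 112 = -3w^2 + 6w + 105 = (w + 5)(-3w + 21).
So |(-3w^2 + 6w - 7) + 112| = |w + 5|·|-3w + 21|.
Require delta ≤ 2. Then |w + 5| < 2 gives |w| < 7, and by the triangle inequality |-3w + 21| ≤ 3·7 + 21 = 42.
Hence |(-3w^2 + 6w - 7) + 112| ≤ 42|w + 5| < eps provided |w + 5| < eps/42.
Take delta = min(2, eps/42). Then 0 < |w + 5| < delta gives both |w + 5| < 2 and |w + 5| < eps/42, so |(-3w^2 + 6w - 7) + 112| < eps.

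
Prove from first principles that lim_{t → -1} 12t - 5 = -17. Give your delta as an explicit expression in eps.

delta = eps/12

Let eps > 0. We need delta > 0 so that 0 < |t + 1| < delta implies |(12t - 5) + 17| < eps.
Since (12t - 5) + 17 = 12(t + 1), we have |(12t - 5) + 17| = 12|t + 1|.
So 12|t + 1| < eps exactly when |t + 1| < eps/12.
Take delta = eps/12. If 0 < |t + 1| < delta then |(12t - 5) + 17| = 12|t + 1| < 12·(eps/12) = eps.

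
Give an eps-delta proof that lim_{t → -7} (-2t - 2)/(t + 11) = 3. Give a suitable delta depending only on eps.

delta = min(2, (2/5)eps)

Suppose eps > 0. We want delta > 0 with 0 < |t + 7| < delta ⇒ |(-2t - 2)/(t + 11) − 3| < eps.
Combining over a common denominator, (-2t - 2)/(t + 11) − 3 = [(-2t - 2)·4 − 12·(t + 11)] / [4·(t + 11)] = -20(t + 7) / (4(t + 11)).
So |(-2t - 2)/(t + 11) − 3| = 20|t + 7| / (4·|t + 11|).
Require delta ≤ 2, so |t + 11| ≥ |4| − |t + 7| > 4 − 2 = 2.
Hence |(-2t - 2)/(t + 11) − 3| < 20|t + 7|/(4·2) = (5/2)|t + 7|, which is < eps once |t + 7| < (2/5)eps.
Take delta = min(2, (2/5)eps). Then 0 < |t + 7| < delta forces both bounds, so |(-2t - 2)/(t + 11) − 3| < eps.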